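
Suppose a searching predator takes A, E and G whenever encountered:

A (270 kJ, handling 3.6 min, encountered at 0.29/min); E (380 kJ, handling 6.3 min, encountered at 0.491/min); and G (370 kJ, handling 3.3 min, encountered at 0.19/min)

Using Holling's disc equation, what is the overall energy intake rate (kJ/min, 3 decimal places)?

58.148 kJ/min

R = Σλ_iE_i / (1 + Σλ_ih_i)
Numerator: 0.29×270 + 0.491×380 + 0.19×370 = 335.2
Denominator: 1 + 0.29×3.6 + 0.491×6.3 + 0.19×3.3 = 5.764
R = 335.2/5.764 = 58.15 kJ/min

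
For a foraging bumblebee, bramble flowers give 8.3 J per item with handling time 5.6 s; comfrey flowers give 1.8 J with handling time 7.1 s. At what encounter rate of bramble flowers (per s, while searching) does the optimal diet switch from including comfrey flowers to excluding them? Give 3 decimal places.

At the threshold, the rate on bramble flowers alone equals the profitability of comfrey flowers: λ·8.3/(1 + λ·5.6) = 1.8/7.1 = 0.2535.
Rearranging, λ(8.3 − 0.2535×5.6) = 0.2535, so λ = 0.2535/6.88 = 0.03685 per s.

0.037 per s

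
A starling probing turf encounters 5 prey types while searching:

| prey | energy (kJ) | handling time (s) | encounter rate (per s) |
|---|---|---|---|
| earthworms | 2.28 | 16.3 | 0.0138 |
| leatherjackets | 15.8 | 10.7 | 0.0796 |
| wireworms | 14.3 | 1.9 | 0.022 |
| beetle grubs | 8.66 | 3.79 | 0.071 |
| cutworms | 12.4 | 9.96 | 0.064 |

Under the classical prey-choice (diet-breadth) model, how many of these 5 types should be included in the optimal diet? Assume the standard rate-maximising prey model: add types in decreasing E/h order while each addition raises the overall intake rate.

E/h in descending order: wireworms 7.53, beetle grubs 2.28, leatherjackets 1.48, cutworms 1.24, earthworms 0.14 kJ/s. The optimal diet is the largest prefix of this list for which every included type satisfies E_i/h_i > R on the types above it.
Rate on top 1: 0.302. beetle grubs: 2.28 > 0.302 → include.
Rate on top 2: 0.709. leatherjackets: 1.48 > 0.709 → include.
Rate on top 3: 1.011. cutworms: 1.24 > 1.011 → include.
Rate on top 4: 1.065. earthworms: 0.14 < 1.065 → exclude; stop.
Optimal diet: wireworms, beetle grubs, leatherjackets, cutworms — 4 of 5 types.

4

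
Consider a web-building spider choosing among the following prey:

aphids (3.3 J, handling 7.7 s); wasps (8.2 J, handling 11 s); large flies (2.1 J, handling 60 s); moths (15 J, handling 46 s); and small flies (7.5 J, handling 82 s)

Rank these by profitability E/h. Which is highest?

Profitability E/h (J/s): aphids = 3.3/7.7 = 0.429, wasps = 8.2/11 = 0.745, large flies = 2.1/60 = 0.035, moths = 15/46 = 0.326, small flies = 7.5/82 = 0.0915.
Ranked: wasps > aphids > moths > small flies > large flies.

wasps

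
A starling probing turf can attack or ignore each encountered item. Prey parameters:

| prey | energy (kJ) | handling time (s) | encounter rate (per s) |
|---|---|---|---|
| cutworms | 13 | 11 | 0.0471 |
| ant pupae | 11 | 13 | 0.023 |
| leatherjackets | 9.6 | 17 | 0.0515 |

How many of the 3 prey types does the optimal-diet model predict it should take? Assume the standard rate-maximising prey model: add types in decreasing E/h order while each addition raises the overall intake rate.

3

E/h in descending order: cutworms 1.18, ant pupae 0.846, leatherjackets 0.565 kJ/s. The optimal diet is the largest prefix of this list for which every included type satisfies E_i/h_i > R on the types above it.
Rate on top 1: 0.4033. ant pupae: 0.846 > 0.4033 → include.
Rate on top 2: 0.4762. leatherjackets: 0.565 > 0.4762 → include.
Optimal diet: cutworms, ant pupae, leatherjackets — 3 of 3 types.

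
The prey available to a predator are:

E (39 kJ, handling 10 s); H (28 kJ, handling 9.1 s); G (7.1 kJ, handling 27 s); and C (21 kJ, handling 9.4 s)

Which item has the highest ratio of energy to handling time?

Profitability E/h (kJ/s): E = 39/10 = 3.9, H = 28/9.1 = 3.08, G = 7.1/27 = 0.263, C = 21/9.4 = 2.23.
Ranked: E > H > C > G.

E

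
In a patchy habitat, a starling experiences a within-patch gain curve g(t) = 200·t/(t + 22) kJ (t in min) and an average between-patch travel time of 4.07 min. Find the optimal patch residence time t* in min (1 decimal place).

9.5 min

Optimal t* satisfies g'(t*) = g(t*)/(T + t*).
g'(t) = 200·22/(t + 22)². Setting 200·22/(t+22)² = 200t/[(t+22)(4.07+t)] gives 22(4.07+t) = t(t+22), so t² = 22×4.07 = 89.54.
t* = √89.54 = 9.463 min.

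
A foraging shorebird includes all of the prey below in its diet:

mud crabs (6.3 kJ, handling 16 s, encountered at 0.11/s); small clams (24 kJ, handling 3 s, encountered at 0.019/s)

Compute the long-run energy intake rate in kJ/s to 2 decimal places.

0.41 kJ/s

R = (0.11×6.3 + 0.019×24) / (1 + 0.11×16 + 0.019×3) = 1.149/2.817 = 0.4079 kJ/s.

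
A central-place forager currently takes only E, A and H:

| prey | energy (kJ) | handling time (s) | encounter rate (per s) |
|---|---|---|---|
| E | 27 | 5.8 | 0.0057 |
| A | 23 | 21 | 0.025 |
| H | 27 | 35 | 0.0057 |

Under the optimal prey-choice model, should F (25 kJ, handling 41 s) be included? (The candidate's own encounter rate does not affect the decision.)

Current rate: (0.0057×27 + 0.025×23 + 0.0057×27)/(1 + 0.0057×5.8 + 0.025×21 + 0.0057×35) = 0.5023 kJ/s.
Profitability of F: 25/41 = 0.6098 kJ/s.
0.6098 > 0.5023, so adding F raises the average — include it.

Yes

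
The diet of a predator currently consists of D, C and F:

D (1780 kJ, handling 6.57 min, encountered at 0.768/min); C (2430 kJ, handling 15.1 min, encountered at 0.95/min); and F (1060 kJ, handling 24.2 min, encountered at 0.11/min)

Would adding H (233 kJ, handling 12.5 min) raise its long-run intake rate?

No

Current rate: (0.768×1780 + 0.95×2430 + 0.11×1060)/(1 + 0.768×6.57 + 0.95×15.1 + 0.11×24.2) = 164.5 kJ/min.
Profitability of H: 233/12.5 = 18.64 kJ/min.
Since 18.64 < R, time spent handling H is better spent searching.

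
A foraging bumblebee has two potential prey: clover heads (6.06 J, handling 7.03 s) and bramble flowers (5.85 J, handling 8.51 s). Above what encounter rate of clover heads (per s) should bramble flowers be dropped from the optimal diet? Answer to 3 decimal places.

0.560 per s

At the threshold, the rate on clover heads alone equals the profitability of bramble flowers: λ·6.06/(1 + λ·7.03) = 5.85/8.51 = 0.6874.
Rearranging, λ(6.06 − 0.6874×7.03) = 0.6874, so λ = 0.6874/1.227 = 0.5601 per s.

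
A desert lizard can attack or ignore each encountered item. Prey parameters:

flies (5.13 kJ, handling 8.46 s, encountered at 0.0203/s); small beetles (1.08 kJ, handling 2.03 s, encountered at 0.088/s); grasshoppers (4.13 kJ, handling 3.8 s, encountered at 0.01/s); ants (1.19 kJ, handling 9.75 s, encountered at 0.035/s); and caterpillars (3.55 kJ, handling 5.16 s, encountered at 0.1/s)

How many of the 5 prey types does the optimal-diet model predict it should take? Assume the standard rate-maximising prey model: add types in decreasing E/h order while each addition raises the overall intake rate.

4

Rank by E/h (kJ/s): grasshoppers 1.09, caterpillars 0.688, flies 0.606, small beetles 0.532, ants 0.122. Include each in turn until the next type's E/h falls below the running intake rate.
Rate on top 1: 0.03979. caterpillars: 0.688 > 0.03979 → include.
Rate on top 2: 0.255. flies: 0.606 > 0.255 → include.
Rate on top 3: 0.29. small beetles: 0.532 > 0.29 → include.
Rate on top 4: 0.3127. ants: 0.122 < 0.3127 → exclude; stop.
Optimal diet: grasshoppers, caterpillars, flies, small beetles — 4 of 5 types.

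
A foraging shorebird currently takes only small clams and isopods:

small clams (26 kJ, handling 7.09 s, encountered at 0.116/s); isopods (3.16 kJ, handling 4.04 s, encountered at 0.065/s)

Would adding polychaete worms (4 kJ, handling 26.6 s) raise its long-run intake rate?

Intake rate on the current diet: R = (0.116×26 + 0.065×3.16) / (1 + 0.116×7.09 + 0.065×4.04) = 3.221/2.085 = 1.545 kJ/s.
polychaete worms: E/h = 4/26.6 = 0.1504 kJ/s.
Since 0.1504 < R, time spent handling polychaete worms is better spent searching.

No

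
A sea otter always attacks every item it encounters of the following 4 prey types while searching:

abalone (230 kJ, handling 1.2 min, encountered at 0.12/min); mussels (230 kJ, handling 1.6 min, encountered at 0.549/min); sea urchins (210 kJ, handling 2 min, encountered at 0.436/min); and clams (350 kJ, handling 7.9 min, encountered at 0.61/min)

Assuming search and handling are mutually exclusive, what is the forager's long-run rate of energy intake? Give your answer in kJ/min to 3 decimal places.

Energy encountered per unit search time: 0.12×230 + 0.549×230 + 0.436×210 + 0.61×350 = 458.9 kJ/min.
Handling time per unit search time: 0.12×1.2 + 0.549×1.6 + 0.436×2 + 0.61×7.9 = 6.713.
Rate = 458.9/(1 + 6.713) = 59.5 kJ/min.

59.498 kJ/min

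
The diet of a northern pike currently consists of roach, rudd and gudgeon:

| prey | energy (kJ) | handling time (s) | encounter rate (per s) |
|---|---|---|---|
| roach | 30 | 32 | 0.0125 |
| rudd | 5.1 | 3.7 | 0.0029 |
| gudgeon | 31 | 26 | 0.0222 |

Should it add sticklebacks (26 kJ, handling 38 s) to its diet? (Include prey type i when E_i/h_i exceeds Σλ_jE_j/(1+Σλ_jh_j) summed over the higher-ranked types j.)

On roach, rudd and gudgeon alone, R = ΣλE/(1+Σλh) = 1.078/1.988 = 0.5423 kJ/s.
Profitability of sticklebacks: 26/38 = 0.6842 kJ/s.
0.6842 > 0.5423, so adding sticklebacks raises the average — include it.

Yes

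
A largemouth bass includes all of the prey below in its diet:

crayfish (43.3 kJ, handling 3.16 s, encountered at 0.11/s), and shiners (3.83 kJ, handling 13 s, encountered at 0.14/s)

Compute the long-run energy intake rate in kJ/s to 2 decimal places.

1.67 kJ/s

R = (0.11×43.3 + 0.14×3.83) / (1 + 0.11×3.16 + 0.14×13) = 5.299/3.168 = 1.673 kJ/s.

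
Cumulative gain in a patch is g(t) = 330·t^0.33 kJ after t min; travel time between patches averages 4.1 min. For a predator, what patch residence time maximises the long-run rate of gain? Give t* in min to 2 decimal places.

2.02 min

By the marginal value theorem, leave when the instantaneous gain rate g'(t) equals the habitat-wide average g(t)/(T + t).
g'(t) = 0.33·330·t^-0.67. Setting 0.33·330·t^-0.67 = 330·t^0.33/(4.1+t) gives 0.33(4.1+t) = t, so 0.67·t = 0.33×4.1.
t* = 0.33×4.1/0.67 = 2.019 min.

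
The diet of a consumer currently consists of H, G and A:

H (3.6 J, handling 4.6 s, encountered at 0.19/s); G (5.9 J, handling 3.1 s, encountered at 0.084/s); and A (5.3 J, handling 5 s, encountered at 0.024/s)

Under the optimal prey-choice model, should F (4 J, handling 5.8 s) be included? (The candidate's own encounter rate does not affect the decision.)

Current rate: (0.19×3.6 + 0.084×5.9 + 0.024×5.3)/(1 + 0.19×4.6 + 0.084×3.1 + 0.024×5) = 0.5797 J/s.
F: E/h = 4/5.8 = 0.6897 J/s.
0.6897 > 0.5797, so adding F raises the average — include it.

Yes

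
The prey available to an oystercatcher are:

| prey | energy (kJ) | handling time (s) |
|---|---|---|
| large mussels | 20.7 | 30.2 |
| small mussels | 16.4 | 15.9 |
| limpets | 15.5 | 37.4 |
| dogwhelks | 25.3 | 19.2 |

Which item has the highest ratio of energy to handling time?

dogwhelks

Profitability E/h (kJ/s): large mussels = 20.7/30.2 = 0.685, small mussels = 16.4/15.9 = 1.03, limpets = 15.5/37.4 = 0.414, dogwhelks = 25.3/19.2 = 1.32.
Ranked: dogwhelks > small mussels > large mussels > limpets.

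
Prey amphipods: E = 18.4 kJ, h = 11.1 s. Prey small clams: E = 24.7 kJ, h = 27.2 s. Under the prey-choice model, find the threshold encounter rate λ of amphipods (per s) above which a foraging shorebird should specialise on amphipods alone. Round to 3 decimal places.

The zero-one rule: include small clams iff E₂/h₂ > λE₁/(1+λh₁). Equality gives the switch point.
λE₁h₂ = E₂ + λE₂h₁ ⇒ λ = E₂/(E₁h₂ − E₂h₁) = 24.7/(500.5 − 274.2) = 0.1091 per s.

0.109 per s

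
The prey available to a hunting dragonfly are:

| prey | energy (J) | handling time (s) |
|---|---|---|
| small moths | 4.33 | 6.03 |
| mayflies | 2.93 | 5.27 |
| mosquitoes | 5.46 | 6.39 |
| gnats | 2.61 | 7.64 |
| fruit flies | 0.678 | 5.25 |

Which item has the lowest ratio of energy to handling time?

Profitability E/h (J/s): small moths = 4.33/6.03 = 0.718, mayflies = 2.93/5.27 = 0.556, mosquitoes = 5.46/6.39 = 0.854, gnats = 2.61/7.64 = 0.342, fruit flies = 0.678/5.25 = 0.129.
Ranked: mosquitoes > small moths > mayflies > gnats > fruit flies.

fruit flies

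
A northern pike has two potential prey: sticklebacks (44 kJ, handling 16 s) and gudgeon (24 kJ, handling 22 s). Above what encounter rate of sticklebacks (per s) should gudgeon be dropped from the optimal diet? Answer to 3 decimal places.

At the threshold, the rate on sticklebacks alone equals the profitability of gudgeon: λ·44/(1 + λ·16) = 24/22 = 1.091.
Rearranging, λ(44 − 1.091×16) = 1.091, so λ = 1.091/26.55 = 0.0411 per s.

0.041 per s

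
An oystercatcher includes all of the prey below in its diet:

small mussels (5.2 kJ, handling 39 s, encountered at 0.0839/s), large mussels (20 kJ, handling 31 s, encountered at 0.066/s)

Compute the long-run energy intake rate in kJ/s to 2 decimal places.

R = (0.0839×5.2 + 0.066×20) / (1 + 0.0839×39 + 0.066×31) = 1.756/6.318 = 0.278 kJ/s.

0.28 kJ/s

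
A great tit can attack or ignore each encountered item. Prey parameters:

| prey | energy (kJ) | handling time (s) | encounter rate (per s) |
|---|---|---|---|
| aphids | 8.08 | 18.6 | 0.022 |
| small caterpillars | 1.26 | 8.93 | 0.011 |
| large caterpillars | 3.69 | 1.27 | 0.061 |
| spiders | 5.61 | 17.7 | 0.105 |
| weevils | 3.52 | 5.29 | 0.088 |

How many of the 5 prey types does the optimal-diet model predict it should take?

3

E/h in descending order: large caterpillars 2.91, weevils 0.665, aphids 0.434, spiders 0.317, small caterpillars 0.141 kJ/s. The optimal diet is the largest prefix of this list for which every included type satisfies E_i/h_i > R on the types above it.
Rate on top 1: 0.2089. weevils: 0.665 > 0.2089 → include.
Rate on top 2: 0.3466. aphids: 0.434 > 0.3466 → include.
Rate on top 3: 0.365. spiders: 0.317 < 0.365 → exclude; stop.
Optimal diet: large caterpillars, weevils, aphids — 3 of 5 types.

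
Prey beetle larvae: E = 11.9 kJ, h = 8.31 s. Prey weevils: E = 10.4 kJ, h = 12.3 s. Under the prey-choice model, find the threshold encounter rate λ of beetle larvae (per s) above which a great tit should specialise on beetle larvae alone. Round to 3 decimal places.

Drop weevils once their profitability E₂/h₂ falls below the rate achievable on beetle larvae alone: E₂/h₂ = λE₁/(1 + λh₁).
Solve for λ: λE₁h₂ = E₂(1 + λh₁) → λ(E₁h₂ − E₂h₁) = E₂ → λ = E₂/(E₁h₂ − E₂h₁).
λ = 10.4/(11.9×12.3 − 10.4×8.31) = 10.4/59.95 = 0.1735 per s.

0.173 per s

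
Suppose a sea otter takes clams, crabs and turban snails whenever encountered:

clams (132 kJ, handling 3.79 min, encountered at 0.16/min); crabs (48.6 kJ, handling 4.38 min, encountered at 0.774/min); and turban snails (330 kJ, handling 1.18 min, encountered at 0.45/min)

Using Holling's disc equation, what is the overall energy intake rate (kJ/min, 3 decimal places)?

Energy encountered per unit search time: 0.16×132 + 0.774×48.6 + 0.45×330 = 207.2 kJ/min.
Handling time per unit search time: 0.16×3.79 + 0.774×4.38 + 0.45×1.18 = 4.528.
Rate = 207.2/(1 + 4.528) = 37.49 kJ/min.

37.492 kJ/min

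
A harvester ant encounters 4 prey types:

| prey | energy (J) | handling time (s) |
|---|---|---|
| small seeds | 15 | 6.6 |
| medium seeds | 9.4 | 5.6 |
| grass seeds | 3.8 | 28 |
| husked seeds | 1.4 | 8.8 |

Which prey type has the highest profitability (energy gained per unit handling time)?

small seeds

Profitability E/h (J/s): small seeds = 15/6.6 = 2.27, medium seeds = 9.4/5.6 = 1.68, grass seeds = 3.8/28 = 0.136, husked seeds = 1.4/8.8 = 0.159.
Ranked: small seeds > medium seeds > husked seeds > grass seeds.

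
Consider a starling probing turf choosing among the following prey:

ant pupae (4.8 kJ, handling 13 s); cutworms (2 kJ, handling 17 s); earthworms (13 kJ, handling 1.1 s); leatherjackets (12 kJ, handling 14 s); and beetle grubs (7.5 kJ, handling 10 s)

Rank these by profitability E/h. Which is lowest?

cutworms

Profitability E/h (kJ/s): ant pupae = 4.8/13 = 0.369, cutworms = 2/17 = 0.118, earthworms = 13/1.1 = 11.8, leatherjackets = 12/14 = 0.857, beetle grubs = 7.5/10 = 0.75.
Ranked: earthworms > leatherjackets > beetle grubs > ant pupae > cutworms.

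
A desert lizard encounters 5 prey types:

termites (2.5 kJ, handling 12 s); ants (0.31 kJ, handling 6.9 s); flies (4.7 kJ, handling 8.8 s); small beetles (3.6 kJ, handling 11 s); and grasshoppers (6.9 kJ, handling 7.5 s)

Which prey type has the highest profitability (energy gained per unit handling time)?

In descending order of E/h:
grasshoppers: 6.9/7.5 = 0.92 kJ/s
flies: 4.7/8.8 = 0.534 kJ/s
small beetles: 3.6/11 = 0.327 kJ/s
termites: 2.5/12 = 0.208 kJ/s
ants: 0.31/6.9 = 0.0449 kJ/s

grasshoppers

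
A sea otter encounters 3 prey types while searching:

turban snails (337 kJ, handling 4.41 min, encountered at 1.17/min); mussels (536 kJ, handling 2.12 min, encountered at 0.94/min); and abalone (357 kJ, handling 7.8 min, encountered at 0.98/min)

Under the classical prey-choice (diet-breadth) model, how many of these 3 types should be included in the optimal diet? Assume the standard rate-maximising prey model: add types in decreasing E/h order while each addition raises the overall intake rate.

Profitabilities (E/h, kJ/min): mussels 253, turban snails 76.4, abalone 45.8. Add prey in this order while the next type's profitability exceeds the intake rate on those already taken.
Rate on top 1: 168.4. turban snails: 76.4 < 168.4 → exclude; stop.
Optimal diet: mussels — 1 of 3 types.

1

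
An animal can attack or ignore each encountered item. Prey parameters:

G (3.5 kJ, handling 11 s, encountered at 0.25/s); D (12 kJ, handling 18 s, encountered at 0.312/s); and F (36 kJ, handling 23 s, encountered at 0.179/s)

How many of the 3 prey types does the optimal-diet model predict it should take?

Rank by E/h (kJ/s): F 1.57, D 0.667, G 0.318. Include each in turn until the next type's E/h falls below the running intake rate.
Rate on top 1: 1.259. D: 0.667 < 1.259 → exclude; stop.
Optimal diet: F — 1 of 3 types.

1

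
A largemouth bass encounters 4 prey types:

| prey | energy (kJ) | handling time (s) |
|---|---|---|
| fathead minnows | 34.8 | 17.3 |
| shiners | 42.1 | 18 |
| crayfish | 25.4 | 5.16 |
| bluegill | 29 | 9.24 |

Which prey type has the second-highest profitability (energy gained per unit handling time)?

Profitability E/h (kJ/s): fathead minnows = 34.8/17.3 = 2.01, shiners = 42.1/18 = 2.34, crayfish = 25.4/5.16 = 4.92, bluegill = 29/9.24 = 3.14.
Ranked: crayfish > bluegill > shiners > fathead minnows.

bluegill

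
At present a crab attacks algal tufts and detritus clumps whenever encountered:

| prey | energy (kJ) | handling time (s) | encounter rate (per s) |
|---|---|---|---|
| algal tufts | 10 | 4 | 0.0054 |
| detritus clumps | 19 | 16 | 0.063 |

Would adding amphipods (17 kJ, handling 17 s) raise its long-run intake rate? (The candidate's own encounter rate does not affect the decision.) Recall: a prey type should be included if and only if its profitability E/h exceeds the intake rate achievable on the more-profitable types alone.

Yes

Intake rate on the current diet: R = (0.0054×10 + 0.063×19) / (1 + 0.0054×4 + 0.063×16) = 1.251/2.03 = 0.6164 kJ/s.
Profitability of amphipods: 17/17 = 1 kJ/s.
1 > 0.6164, so adding amphipods raises the average — include it.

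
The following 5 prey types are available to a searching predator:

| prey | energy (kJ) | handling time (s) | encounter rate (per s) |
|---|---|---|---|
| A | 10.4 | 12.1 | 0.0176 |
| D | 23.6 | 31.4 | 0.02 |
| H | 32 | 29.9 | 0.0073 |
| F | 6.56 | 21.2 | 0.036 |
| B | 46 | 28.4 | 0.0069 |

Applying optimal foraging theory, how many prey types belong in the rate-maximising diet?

4

Rank by E/h (kJ/s): B 1.62, H 1.07, A 0.86, D 0.752, F 0.309. Include each in turn until the next type's E/h falls below the running intake rate.
Rate on top 1: 0.2654. H: 1.07 > 0.2654 → include.
Rate on top 2: 0.3896. A: 0.86 > 0.3896 → include.
Rate on top 3: 0.4511. D: 0.752 > 0.4511 → include.
Rate on top 4: 0.5348. F: 0.309 < 0.5348 → exclude; stop.
Optimal diet: B, H, A, D — 4 of 5 types.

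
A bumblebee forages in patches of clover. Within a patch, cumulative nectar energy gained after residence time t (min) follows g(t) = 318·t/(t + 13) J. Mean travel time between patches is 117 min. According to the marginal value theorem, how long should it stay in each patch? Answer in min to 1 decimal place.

Optimal t* satisfies g'(t*) = g(t*)/(T + t*).
g'(t) = 318·13/(t + 13)². Setting 318·13/(t+13)² = 318t/[(t+13)(117+t)] gives 13(117+t) = t(t+13), so t² = 13×117 = 1521.
t* = √1521 = 39 min.

39.0 min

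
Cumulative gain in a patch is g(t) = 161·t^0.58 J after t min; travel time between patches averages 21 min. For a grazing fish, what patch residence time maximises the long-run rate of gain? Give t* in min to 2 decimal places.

29.00 min

Optimal t* satisfies g'(t*) = g(t*)/(T + t*).
g'(t) = 0.58·161·t^-0.42. Setting 0.58·161·t^-0.42 = 161·t^0.58/(21+t) gives 0.58(21+t) = t, so 0.42·t = 0.58×21.
t* = 0.58×21/0.42 = 29 min.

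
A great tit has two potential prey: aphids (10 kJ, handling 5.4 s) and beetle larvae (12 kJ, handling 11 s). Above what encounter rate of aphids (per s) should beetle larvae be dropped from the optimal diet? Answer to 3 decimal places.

0.265 per s

Drop beetle larvae once their profitability E₂/h₂ falls below the rate achievable on aphids alone: E₂/h₂ = λE₁/(1 + λh₁).
Solve for λ: λE₁h₂ = E₂(1 + λh₁) → λ(E₁h₂ − E₂h₁) = E₂ → λ = E₂/(E₁h₂ − E₂h₁).
λ = 12/(10×11 − 12×5.4) = 12/45.2 = 0.2655 per s.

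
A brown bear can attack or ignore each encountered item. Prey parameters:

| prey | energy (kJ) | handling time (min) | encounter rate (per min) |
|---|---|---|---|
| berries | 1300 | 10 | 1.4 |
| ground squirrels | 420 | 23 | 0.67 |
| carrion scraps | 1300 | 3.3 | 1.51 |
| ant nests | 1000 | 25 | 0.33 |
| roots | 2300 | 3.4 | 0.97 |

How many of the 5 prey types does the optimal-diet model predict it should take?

E/h in descending order: roots 676, carrion scraps 394, berries 130, ant nests 40, ground squirrels 18.3 kJ/min. The optimal diet is the largest prefix of this list for which every included type satisfies E_i/h_i > R on the types above it.
Rate on top 1: 519.1. carrion scraps: 394 < 519.1 → exclude; stop.
Optimal diet: roots — 1 of 5 types.

1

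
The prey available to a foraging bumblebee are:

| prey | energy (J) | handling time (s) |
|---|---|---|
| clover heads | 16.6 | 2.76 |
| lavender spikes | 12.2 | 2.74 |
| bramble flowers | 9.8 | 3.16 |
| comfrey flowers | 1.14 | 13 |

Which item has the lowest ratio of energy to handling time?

comfrey flowers

Profitability E/h (J/s): clover heads = 16.6/2.76 = 6.01, lavender spikes = 12.2/2.74 = 4.45, bramble flowers = 9.8/3.16 = 3.1, comfrey flowers = 1.14/13 = 0.0877.
Ranked: clover heads > lavender spikes > bramble flowers > comfrey flowers.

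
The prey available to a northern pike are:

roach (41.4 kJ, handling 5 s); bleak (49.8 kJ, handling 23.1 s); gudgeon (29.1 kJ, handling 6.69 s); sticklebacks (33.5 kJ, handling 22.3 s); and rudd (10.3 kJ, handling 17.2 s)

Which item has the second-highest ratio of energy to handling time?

gudgeon

Profitability E/h (kJ/s): roach = 41.4/5 = 8.28, bleak = 49.8/23.1 = 2.16, gudgeon = 29.1/6.69 = 4.35, sticklebacks = 33.5/22.3 = 1.5, rudd = 10.3/17.2 = 0.599.
Ranked: roach > gudgeon > bleak > sticklebacks > rudd.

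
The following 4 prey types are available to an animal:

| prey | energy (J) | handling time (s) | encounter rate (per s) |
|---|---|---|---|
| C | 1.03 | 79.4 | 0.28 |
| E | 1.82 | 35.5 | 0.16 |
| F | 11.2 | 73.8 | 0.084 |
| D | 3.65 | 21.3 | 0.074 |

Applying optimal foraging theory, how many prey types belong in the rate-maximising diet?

E/h in descending order: D 0.171, F 0.152, E 0.0513, C 0.013 J/s. The optimal diet is the largest prefix of this list for which every included type satisfies E_i/h_i > R on the types above it.
Rate on top 1: 0.1048. F: 0.152 > 0.1048 → include.
Rate on top 2: 0.138. E: 0.0513 < 0.138 → exclude; stop.
Optimal diet: D, F — 2 of 4 types.

2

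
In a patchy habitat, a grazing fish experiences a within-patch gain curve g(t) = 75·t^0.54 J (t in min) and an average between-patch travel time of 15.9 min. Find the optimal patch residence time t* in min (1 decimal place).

Maximise g(t)/(T+t): set derivative to zero → g'(t)(T+t) = g(t).
g'(t) = 0.54·75·t^-0.46. Setting 0.54·75·t^-0.46 = 75·t^0.54/(15.9+t) gives 0.54(15.9+t) = t, so 0.46·t = 0.54×15.9.
t* = 0.54×15.9/0.46 = 18.67 min.

18.7 min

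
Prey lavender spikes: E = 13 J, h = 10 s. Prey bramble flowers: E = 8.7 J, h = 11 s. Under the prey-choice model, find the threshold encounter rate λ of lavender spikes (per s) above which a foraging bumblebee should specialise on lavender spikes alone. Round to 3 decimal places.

0.155 per s

At the threshold, the rate on lavender spikes alone equals the profitability of bramble flowers: λ·13/(1 + λ·10) = 8.7/11 = 0.7909.
Rearranging, λ(13 − 0.7909×10) = 0.7909, so λ = 0.7909/5.091 = 0.1554 per s.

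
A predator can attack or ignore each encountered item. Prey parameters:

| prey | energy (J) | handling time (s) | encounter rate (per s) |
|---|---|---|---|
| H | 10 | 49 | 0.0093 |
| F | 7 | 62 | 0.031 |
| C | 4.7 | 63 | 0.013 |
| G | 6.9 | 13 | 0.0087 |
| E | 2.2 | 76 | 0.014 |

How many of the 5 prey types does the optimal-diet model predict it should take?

Rank by E/h (J/s): G 0.531, H 0.204, F 0.113, C 0.0746, E 0.0289. Include each in turn until the next type's E/h falls below the running intake rate.
Rate on top 1: 0.05393. H: 0.204 > 0.05393 → include.
Rate on top 2: 0.09755. F: 0.113 > 0.09755 → include.
Rate on top 3: 0.106. C: 0.0746 < 0.106 → exclude; stop.
Optimal diet: G, H, F — 3 of 5 types.

3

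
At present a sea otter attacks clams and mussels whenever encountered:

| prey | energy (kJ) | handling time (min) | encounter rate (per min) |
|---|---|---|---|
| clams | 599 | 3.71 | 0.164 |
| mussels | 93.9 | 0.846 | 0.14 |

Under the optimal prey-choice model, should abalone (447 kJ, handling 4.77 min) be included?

Yes

On clams and mussels alone, R = ΣλE/(1+Σλh) = 111.4/1.727 = 64.5 kJ/min.
abalone: E/h = 447/4.77 = 93.71 kJ/min.
Since 93.71 > R, including abalone increases the long-run rate.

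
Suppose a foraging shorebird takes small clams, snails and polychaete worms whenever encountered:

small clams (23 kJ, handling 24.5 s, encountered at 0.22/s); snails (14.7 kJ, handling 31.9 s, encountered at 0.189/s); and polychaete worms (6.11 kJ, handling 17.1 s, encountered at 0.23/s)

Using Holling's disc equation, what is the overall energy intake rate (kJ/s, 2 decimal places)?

0.57 kJ/s

R = (0.22×23 + 0.189×14.7 + 0.23×6.11) / (1 + 0.22×24.5 + 0.189×31.9 + 0.23×17.1) = 9.244/16.35 = 0.5653 kJ/s.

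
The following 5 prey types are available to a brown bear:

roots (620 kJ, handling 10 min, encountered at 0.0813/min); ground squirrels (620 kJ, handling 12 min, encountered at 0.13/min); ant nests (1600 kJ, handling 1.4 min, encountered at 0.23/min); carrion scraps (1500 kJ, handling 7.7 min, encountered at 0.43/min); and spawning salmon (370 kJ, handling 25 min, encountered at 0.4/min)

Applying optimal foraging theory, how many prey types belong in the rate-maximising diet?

1

Profitabilities (E/h, kJ/min): ant nests 1.14e+03, carrion scraps 195, roots 62, ground squirrels 51.7, spawning salmon 14.8. Add prey in this order while the next type's profitability exceeds the intake rate on those already taken.
Rate on top 1: 278.4. carrion scraps: 195 < 278.4 → exclude; stop.
Optimal diet: ant nests — 1 of 5 types.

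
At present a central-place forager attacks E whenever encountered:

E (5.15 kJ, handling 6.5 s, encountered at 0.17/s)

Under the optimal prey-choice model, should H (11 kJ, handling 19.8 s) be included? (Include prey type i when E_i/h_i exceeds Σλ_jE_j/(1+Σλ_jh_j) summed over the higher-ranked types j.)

Intake rate on the current diet: R = (0.17×5.15) / (1 + 0.17×6.5) = 0.8755/2.105 = 0.4159 kJ/s.
H: E/h = 11/19.8 = 0.5556 kJ/s.
0.5556 > 0.4159, so adding H raises the average — include it.

Yes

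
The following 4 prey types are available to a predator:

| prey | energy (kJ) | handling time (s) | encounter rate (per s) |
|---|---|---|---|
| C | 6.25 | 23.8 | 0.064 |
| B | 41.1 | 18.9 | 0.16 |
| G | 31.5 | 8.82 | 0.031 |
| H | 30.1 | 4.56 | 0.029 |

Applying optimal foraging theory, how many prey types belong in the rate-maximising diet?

3

Profitabilities (E/h, kJ/s): H 6.6, G 3.57, B 2.17, C 0.263. Add prey in this order while the next type's profitability exceeds the intake rate on those already taken.
Rate on top 1: 0.7709. G: 3.57 > 0.7709 → include.
Rate on top 2: 1.316. B: 2.17 > 1.316 → include.
Rate on top 3: 1.902. C: 0.263 < 1.902 → exclude; stop.
Optimal diet: H, G, B — 3 of 4 types.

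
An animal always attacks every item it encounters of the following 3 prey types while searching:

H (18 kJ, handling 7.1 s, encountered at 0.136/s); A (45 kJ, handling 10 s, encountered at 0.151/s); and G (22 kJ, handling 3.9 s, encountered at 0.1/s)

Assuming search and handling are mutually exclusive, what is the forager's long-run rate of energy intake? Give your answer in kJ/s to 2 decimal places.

2.96 kJ/s

Energy encountered per unit search time: 0.136×18 + 0.151×45 + 0.1×22 = 11.44 kJ/s.
Handling time per unit search time: 0.136×7.1 + 0.151×10 + 0.1×3.9 = 2.866.
Rate = 11.44/(1 + 2.866) = 2.96 kJ/s.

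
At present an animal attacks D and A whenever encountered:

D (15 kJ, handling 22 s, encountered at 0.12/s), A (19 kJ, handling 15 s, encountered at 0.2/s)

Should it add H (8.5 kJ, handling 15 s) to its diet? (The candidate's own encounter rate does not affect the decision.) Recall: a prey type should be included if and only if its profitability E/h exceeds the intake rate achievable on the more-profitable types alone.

No

Current rate: (0.12×15 + 0.2×19)/(1 + 0.12×22 + 0.2×15) = 0.8434 kJ/s.
Profitability of H: 8.5/15 = 0.5667 kJ/s.
Since 0.5667 < R, time spent handling H is better spent searching.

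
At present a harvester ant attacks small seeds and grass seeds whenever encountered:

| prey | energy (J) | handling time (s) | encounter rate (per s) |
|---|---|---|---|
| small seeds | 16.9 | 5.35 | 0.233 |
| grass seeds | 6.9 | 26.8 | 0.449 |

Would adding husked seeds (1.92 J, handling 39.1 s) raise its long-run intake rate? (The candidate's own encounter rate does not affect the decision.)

No

Intake rate on the current diet: R = (0.233×16.9 + 0.449×6.9) / (1 + 0.233×5.35 + 0.449×26.8) = 7.036/14.28 = 0.4927 J/s.
Profitability of husked seeds: 1.92/39.1 = 0.0491 J/s.
Since 0.0491 < R, time spent handling husked seeds is better spent searching.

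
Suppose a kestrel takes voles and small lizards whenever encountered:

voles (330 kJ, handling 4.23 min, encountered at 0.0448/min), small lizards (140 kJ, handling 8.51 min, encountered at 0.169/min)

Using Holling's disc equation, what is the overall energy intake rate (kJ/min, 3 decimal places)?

Energy encountered per unit search time: 0.0448×330 + 0.169×140 = 38.44 kJ/min.
Handling time per unit search time: 0.0448×4.23 + 0.169×8.51 = 1.628.
Rate = 38.44/(1 + 1.628) = 14.63 kJ/min.

14.630 kJ/min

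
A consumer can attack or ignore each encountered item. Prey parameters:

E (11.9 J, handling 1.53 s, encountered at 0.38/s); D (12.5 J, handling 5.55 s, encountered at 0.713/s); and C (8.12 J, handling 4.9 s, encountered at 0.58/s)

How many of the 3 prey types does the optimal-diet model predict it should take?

1

Profitabilities (E/h, J/s): E 7.78, D 2.25, C 1.66. Add prey in this order while the next type's profitability exceeds the intake rate on those already taken.
Rate on top 1: 2.859. D: 2.25 < 2.859 → exclude; stop.
Optimal diet: E — 1 of 3 types.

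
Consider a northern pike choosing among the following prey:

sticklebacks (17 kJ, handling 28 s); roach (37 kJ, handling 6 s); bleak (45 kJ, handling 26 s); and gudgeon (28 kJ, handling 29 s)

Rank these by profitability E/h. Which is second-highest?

In descending order of E/h:
roach: 37/6 = 6.17 kJ/s
bleak: 45/26 = 1.73 kJ/s
gudgeon: 28/29 = 0.966 kJ/s
sticklebacks: 17/28 = 0.607 kJ/s

bleak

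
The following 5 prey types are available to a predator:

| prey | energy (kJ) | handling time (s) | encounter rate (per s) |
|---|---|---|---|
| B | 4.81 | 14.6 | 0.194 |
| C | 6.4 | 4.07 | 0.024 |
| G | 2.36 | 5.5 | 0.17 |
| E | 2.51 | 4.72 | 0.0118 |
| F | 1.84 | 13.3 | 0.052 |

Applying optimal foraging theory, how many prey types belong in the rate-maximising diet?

E/h in descending order: C 1.57, E 0.532, G 0.429, B 0.329, F 0.138 kJ/s. The optimal diet is the largest prefix of this list for which every included type satisfies E_i/h_i > R on the types above it.
Rate on top 1: 0.1399. E: 0.532 > 0.1399 → include.
Rate on top 2: 0.1589. G: 0.429 > 0.1589 → include.
Rate on top 3: 0.2798. B: 0.329 > 0.2798 → include.
Rate on top 4: 0.3084. F: 0.138 < 0.3084 → exclude; stop.
Optimal diet: C, E, G, B — 4 of 5 types.

4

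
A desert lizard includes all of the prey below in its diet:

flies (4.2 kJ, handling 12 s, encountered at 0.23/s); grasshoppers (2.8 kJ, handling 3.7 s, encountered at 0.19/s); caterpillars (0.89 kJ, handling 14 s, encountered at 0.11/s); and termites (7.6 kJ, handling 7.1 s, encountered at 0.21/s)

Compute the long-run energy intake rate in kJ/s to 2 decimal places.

R = Σλ_iE_i / (1 + Σλ_ih_i)
Numerator: 0.23×4.2 + 0.19×2.8 + 0.11×0.89 + 0.21×7.6 = 3.192
Denominator: 1 + 0.23×12 + 0.19×3.7 + 0.11×14 + 0.21×7.1 = 7.494
R = 3.192/7.494 = 0.4259 kJ/s

0.43 kJ/s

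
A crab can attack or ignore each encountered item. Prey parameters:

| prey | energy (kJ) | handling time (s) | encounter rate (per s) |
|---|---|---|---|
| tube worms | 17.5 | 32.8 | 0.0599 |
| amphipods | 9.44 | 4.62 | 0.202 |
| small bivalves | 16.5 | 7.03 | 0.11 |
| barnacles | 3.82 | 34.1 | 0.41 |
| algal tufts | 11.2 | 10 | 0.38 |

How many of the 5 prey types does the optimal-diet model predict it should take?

2

E/h in descending order: small bivalves 2.35, amphipods 2.04, algal tufts 1.12, tube worms 0.534, barnacles 0.112 kJ/s. The optimal diet is the largest prefix of this list for which every included type satisfies E_i/h_i > R on the types above it.
Rate on top 1: 1.024. amphipods: 2.04 > 1.024 → include.
Rate on top 2: 1.375. algal tufts: 1.12 < 1.375 → exclude; stop.
Optimal diet: small bivalves, amphipods — 2 of 5 types.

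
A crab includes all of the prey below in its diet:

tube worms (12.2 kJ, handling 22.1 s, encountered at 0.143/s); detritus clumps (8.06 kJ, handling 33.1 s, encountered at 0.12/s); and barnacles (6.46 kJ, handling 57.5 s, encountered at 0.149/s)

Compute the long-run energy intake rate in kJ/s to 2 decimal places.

0.22 kJ/s

R = Σλ_iE_i / (1 + Σλ_ih_i)
Numerator: 0.143×12.2 + 0.12×8.06 + 0.149×6.46 = 3.674
Denominator: 1 + 0.143×22.1 + 0.12×33.1 + 0.149×57.5 = 16.7
R = 3.674/16.7 = 0.22 kJ/s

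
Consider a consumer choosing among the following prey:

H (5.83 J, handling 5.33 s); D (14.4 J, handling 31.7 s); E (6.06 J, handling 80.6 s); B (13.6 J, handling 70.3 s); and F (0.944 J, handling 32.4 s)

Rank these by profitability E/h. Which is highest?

Profitability E/h (J/s): H = 5.83/5.33 = 1.09, D = 14.4/31.7 = 0.454, E = 6.06/80.6 = 0.0752, B = 13.6/70.3 = 0.193, F = 0.944/32.4 = 0.0291.
Ranked: H > D > B > E > F.

H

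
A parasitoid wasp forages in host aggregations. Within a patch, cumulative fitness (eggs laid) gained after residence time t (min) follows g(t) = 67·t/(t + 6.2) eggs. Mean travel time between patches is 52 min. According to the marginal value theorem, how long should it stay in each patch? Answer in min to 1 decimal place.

18.0 min

By the marginal value theorem, leave when the instantaneous gain rate g'(t) equals the habitat-wide average g(t)/(T + t).
g'(t) = 67·6.2/(t + 6.2)². Setting 67·6.2/(t+6.2)² = 67t/[(t+6.2)(52+t)] gives 6.2(52+t) = t(t+6.2), so t² = 6.2×52 = 322.4.
t* = √322.4 = 17.96 min.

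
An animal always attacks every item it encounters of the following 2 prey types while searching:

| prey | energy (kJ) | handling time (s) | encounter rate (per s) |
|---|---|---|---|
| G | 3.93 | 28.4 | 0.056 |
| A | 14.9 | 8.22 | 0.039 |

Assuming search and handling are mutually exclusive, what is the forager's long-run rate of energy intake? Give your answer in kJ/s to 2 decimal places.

0.28 kJ/s

R = (0.056×3.93 + 0.039×14.9) / (1 + 0.056×28.4 + 0.039×8.22) = 0.8012/2.911 = 0.2752 kJ/s.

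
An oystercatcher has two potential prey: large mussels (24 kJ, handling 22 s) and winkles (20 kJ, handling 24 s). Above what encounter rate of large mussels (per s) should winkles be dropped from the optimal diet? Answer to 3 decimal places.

0.147 per s

Drop winkles once their profitability E₂/h₂ falls below the rate achievable on large mussels alone: E₂/h₂ = λE₁/(1 + λh₁).
Solve for λ: λE₁h₂ = E₂(1 + λh₁) → λ(E₁h₂ − E₂h₁) = E₂ → λ = E₂/(E₁h₂ − E₂h₁).
λ = 20/(24×24 − 20×22) = 20/136 = 0.1471 per s.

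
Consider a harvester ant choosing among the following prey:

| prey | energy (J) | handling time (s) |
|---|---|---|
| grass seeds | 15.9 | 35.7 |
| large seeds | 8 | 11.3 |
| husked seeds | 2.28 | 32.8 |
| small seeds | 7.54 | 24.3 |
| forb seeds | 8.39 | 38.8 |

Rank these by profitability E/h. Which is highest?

Profitability E/h (J/s): grass seeds = 15.9/35.7 = 0.445, large seeds = 8/11.3 = 0.708, husked seeds = 2.28/32.8 = 0.0695, small seeds = 7.54/24.3 = 0.31, forb seeds = 8.39/38.8 = 0.216.
Ranked: large seeds > grass seeds > small seeds > forb seeds > husked seeds.

large seeds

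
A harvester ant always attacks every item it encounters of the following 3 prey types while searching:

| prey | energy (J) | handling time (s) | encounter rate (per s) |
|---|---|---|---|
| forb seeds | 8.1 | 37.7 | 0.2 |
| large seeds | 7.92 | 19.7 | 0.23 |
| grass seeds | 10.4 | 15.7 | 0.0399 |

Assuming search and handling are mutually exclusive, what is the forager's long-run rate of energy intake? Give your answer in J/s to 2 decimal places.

0.28 J/s

Energy encountered per unit search time: 0.2×8.1 + 0.23×7.92 + 0.0399×10.4 = 3.857 J/s.
Handling time per unit search time: 0.2×37.7 + 0.23×19.7 + 0.0399×15.7 = 12.7.
Rate = 3.857/(1 + 12.7) = 0.2816 J/s.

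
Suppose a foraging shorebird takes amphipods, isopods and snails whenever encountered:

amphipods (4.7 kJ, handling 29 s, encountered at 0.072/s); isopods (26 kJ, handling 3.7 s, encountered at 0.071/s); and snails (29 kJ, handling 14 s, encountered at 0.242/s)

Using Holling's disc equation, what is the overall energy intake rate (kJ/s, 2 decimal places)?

Energy encountered per unit search time: 0.072×4.7 + 0.071×26 + 0.242×29 = 9.202 kJ/s.
Handling time per unit search time: 0.072×29 + 0.071×3.7 + 0.242×14 = 5.739.
Rate = 9.202/(1 + 5.739) = 1.366 kJ/s.

1.37 kJ/s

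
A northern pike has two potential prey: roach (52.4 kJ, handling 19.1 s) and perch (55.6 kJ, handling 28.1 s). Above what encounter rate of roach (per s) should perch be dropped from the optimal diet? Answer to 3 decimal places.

The zero-one rule: include perch iff E₂/h₂ > λE₁/(1+λh₁). Equality gives the switch point.
λE₁h₂ = E₂ + λE₂h₁ ⇒ λ = E₂/(E₁h₂ − E₂h₁) = 55.6/(1472 − 1062) = 0.1355 per s.

0.135 per s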